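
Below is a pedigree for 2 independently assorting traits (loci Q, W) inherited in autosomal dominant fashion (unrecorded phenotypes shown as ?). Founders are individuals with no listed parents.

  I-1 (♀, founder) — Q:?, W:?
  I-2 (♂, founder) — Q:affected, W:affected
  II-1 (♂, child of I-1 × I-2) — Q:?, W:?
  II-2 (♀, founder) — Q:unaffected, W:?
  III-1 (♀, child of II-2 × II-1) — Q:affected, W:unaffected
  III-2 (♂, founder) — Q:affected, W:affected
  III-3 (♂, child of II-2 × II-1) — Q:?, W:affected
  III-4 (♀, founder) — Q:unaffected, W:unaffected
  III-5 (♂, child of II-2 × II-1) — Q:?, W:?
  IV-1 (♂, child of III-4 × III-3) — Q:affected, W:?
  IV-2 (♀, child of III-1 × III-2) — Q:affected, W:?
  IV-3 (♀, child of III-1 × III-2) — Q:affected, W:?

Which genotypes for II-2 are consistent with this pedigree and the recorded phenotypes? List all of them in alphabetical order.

II-2 ∈ {qq Ww, qq ww}

Q/I-1 ? ·: qq|Qq|QQ
Q/I-2 aff ·: Qq|QQ
Q/II-1 ? I-1×I-2: Qq|QQ
Q/II-2 un ·: qq
Q/III-1 aff II-2×II-1: Qq
Q/III-2 aff ·: Qq|QQ
Q/III-3 ? II-2×II-1: Qq
Q/III-4 un ·: qq
Q/III-5 ? II-2×II-1: qq|Qq
Q/IV-1 aff III-4×III-3: Qq
Q/IV-2 aff III-1×III-2: Qq|QQ
Q/IV-3 aff III-1×III-2: Qq|QQ
⇒ Q over [I-1,I-2,II-1,II-2,III-1,III-2,III-3,III-4,III-5,IV-1,IV-2,IV-3]: 112 consistent
W/I-1 ? ·: ww|Ww|WW
W/I-2 aff ·: Ww|WW
W/II-1 ? I-1×I-2: ww|Ww
W/II-2 ? ·: ww|Ww
W/III-1 un II-2×II-1: ww
W/III-2 aff ·: Ww|WW
W/III-3 aff II-2×II-1: Ww|WW
W/III-4 un ·: ww
W/III-5 ? II-2×II-1: ww|Ww|WW
W/IV-1 ? III-4×III-3: ww|Ww
W/IV-2 ? III-1×III-2: ww|Ww
W/IV-3 ? III-1×III-2: ww|Ww
⇒ W over [I-1,I-2,II-1,II-2,III-1,III-2,III-3,III-4,III-5,IV-1,IV-2,IV-3]: 365 consistent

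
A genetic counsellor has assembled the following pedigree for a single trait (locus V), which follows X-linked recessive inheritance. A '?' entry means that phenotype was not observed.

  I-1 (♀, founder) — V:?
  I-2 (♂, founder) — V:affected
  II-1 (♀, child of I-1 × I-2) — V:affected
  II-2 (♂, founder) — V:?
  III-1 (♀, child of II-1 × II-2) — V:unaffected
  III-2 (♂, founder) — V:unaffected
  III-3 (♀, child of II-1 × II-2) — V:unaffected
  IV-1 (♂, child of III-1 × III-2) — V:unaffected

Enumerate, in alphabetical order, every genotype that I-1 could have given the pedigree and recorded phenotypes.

V/I-1 ? ·: X^VX^v|X^vX^v
V/I-2 aff ·: X^vY
V/II-1 aff I-1×I-2: X^vX^v
V/II-2 ? ·: X^VY
V/III-1 un II-1×II-2: X^VX^v
V/III-2 un ·: X^VY
V/III-3 un II-1×II-2: X^VX^v
V/IV-1 un III-1×III-2: X^VY
⇒ V over [I-1,I-2,II-1,II-2,III-1,III-2,III-3,IV-1]: 2 consistent

I-1 ∈ {X^VX^v, X^vX^v}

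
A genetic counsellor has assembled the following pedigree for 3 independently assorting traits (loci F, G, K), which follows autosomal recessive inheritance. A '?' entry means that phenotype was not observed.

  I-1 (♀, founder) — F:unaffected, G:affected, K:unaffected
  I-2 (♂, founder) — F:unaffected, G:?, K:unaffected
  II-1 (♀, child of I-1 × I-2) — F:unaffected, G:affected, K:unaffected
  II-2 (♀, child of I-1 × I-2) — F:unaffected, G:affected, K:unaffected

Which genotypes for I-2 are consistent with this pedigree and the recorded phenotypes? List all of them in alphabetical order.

F/I-1 un ·: FF|Ff
F/I-2 un ·: FF|Ff
F/II-1 un I-1×I-2: FF|Ff
F/II-2 un I-1×I-2: FF|Ff
⇒ F over [I-1,I-2,II-1,II-2]: 13 consistent
G/I-1 aff ·: gg
G/I-2 ? ·: Gg|gg
G/II-1 aff I-1×I-2: gg
G/II-2 aff I-1×I-2: gg
⇒ G over [I-1,I-2,II-1,II-2]: 2 consistent
K/I-1 un ·: KK|Kk
K/I-2 un ·: KK|Kk
K/II-1 un I-1×I-2: KK|Kk
K/II-2 un I-1×I-2: KK|Kk
⇒ K over [I-1,I-2,II-1,II-2]: 13 consistent

I-2 ∈ {FF Gg KK, FF Gg Kk, FF gg KK, FF gg Kk, Ff Gg KK, Ff Gg Kk, Ff gg KK, Ff gg Kk}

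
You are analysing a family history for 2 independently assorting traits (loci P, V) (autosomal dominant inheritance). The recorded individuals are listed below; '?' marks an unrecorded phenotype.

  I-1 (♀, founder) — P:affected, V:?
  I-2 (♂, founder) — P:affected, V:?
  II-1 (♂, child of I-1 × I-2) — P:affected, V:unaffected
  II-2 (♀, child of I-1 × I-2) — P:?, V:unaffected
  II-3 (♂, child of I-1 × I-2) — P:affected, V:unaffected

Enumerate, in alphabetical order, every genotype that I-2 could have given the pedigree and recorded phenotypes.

I-2 ∈ {PP Vv, PP vv, Pp Vv, Pp vv}

P/I-1 aff ·: Pp|PP
P/I-2 aff ·: Pp|PP
P/II-1 aff I-1×I-2: Pp|PP
P/II-2 ? I-1×I-2: pp|Pp|PP
P/II-3 aff I-1×I-2: Pp|PP
⇒ P over [I-1,I-2,II-1,II-2,II-3]: 29 consistent
V/I-1 ? ·: vv|Vv
V/I-2 ? ·: vv|Vv
V/II-1 un I-1×I-2: vv
V/II-2 un I-1×I-2: vv
V/II-3 un I-1×I-2: vv
⇒ V over [I-1,I-2,II-1,II-2,II-3]: 4 consistent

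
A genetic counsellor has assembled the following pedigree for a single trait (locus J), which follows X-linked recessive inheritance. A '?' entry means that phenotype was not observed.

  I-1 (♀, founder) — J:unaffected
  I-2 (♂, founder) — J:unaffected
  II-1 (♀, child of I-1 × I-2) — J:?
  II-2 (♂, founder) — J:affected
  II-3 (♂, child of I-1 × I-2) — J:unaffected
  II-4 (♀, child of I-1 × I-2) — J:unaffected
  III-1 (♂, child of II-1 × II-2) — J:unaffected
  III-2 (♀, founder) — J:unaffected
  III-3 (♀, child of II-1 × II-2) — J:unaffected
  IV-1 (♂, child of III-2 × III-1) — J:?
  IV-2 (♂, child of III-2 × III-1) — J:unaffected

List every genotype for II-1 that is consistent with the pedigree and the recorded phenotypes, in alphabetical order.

II-1 ∈ {X^JX^J, X^JX^j}

J/I-1 un ·: X^JX^J|X^JX^j
J/I-2 un ·: X^JY
J/II-1 ? I-1×I-2: X^JX^J|X^JX^j
J/II-2 aff ·: X^jY
J/II-3 un I-1×I-2: X^JY
J/II-4 un I-1×I-2: X^JX^J|X^JX^j
J/III-1 un II-1×II-2: X^JY
J/III-2 un ·: X^JX^J|X^JX^j
J/III-3 un II-1×II-2: X^JX^j
J/IV-1 ? III-2×III-1: X^JY|X^jY
J/IV-2 un III-2×III-1: X^JY
⇒ J over [I-1,I-2,II-1,II-2,II-3,II-4,III-1,III-2,III-3,IV-1,IV-2]: 15 consistent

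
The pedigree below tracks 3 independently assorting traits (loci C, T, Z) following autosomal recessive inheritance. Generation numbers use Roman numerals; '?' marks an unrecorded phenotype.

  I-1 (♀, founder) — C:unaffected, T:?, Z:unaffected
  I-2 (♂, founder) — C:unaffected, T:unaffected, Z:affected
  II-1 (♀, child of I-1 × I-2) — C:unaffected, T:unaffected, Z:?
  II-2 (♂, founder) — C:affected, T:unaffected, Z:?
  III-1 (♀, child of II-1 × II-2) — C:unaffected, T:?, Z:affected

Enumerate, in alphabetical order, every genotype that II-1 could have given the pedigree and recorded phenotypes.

C/I-1 un ·: CC|Cc
C/I-2 un ·: CC|Cc
C/II-1 un I-1×I-2: CC|Cc
C/II-2 aff ·: cc
C/III-1 un II-1×II-2: Cc
⇒ C over [I-1,I-2,II-1,II-2,III-1]: 7 consistent
T/I-1 ? ·: TT|Tt|tt
T/I-2 un ·: TT|Tt
T/II-1 un I-1×I-2: TT|Tt
T/II-2 un ·: TT|Tt
T/III-1 ? II-1×II-2: TT|Tt|tt
⇒ T over [I-1,I-2,II-1,II-2,III-1]: 37 consistent
Z/I-1 un ·: ZZ|Zz
Z/I-2 aff ·: zz
Z/II-1 ? I-1×I-2: Zz|zz
Z/II-2 ? ·: Zz|zz
Z/III-1 aff II-1×II-2: zz
⇒ Z over [I-1,I-2,II-1,II-2,III-1]: 6 consistent

II-1 ∈ {CC TT Zz, CC TT zz, CC Tt Zz, CC Tt zz, Cc TT Zz, Cc TT zz, Cc Tt Zz, Cc Tt zz}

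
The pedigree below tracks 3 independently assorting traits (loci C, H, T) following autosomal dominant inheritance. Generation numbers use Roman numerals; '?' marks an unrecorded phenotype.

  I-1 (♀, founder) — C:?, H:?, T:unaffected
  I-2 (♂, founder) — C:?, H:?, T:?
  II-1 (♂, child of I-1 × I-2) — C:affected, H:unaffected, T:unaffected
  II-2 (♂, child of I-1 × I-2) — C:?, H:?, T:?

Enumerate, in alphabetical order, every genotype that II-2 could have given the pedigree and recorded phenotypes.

II-2 ∈ {CC HH Tt, CC HH tt, CC Hh Tt, CC Hh tt, CC hh Tt, CC hh tt, Cc HH Tt, Cc HH tt, Cc Hh Tt, Cc Hh tt, Cc hh Tt, Cc hh tt, cc HH Tt, cc HH tt, cc Hh Tt, cc Hh tt, cc hh Tt, cc hh tt}

C/I-1 ? ·: cc|Cc|CC
C/I-2 ? ·: cc|Cc|CC
C/II-1 aff I-1×I-2: Cc|CC
C/II-2 ? I-1×I-2: cc|Cc|CC
⇒ C over [I-1,I-2,II-1,II-2]: 21 consistent
H/I-1 ? ·: hh|Hh
H/I-2 ? ·: hh|Hh
H/II-1 un I-1×I-2: hh
H/II-2 ? I-1×I-2: hh|Hh|HH
⇒ H over [I-1,I-2,II-1,II-2]: 8 consistent
T/I-1 un ·: tt
T/I-2 ? ·: tt|Tt
T/II-1 un I-1×I-2: tt
T/II-2 ? I-1×I-2: tt|Tt
⇒ T over [I-1,I-2,II-1,II-2]: 3 consistent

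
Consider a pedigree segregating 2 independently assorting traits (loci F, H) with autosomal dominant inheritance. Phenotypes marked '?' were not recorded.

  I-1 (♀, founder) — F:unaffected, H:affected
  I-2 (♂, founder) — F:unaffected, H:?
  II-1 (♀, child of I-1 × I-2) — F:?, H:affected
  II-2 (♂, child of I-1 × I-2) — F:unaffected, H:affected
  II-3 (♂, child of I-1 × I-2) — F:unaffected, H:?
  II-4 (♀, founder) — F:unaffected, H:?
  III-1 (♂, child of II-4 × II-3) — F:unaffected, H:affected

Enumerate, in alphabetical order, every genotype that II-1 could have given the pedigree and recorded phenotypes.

F/I-1 un ·: ff
F/I-2 un ·: ff
F/II-1 ? I-1×I-2: ff
F/II-2 un I-1×I-2: ff
F/II-3 un I-1×I-2: ff
F/II-4 un ·: ff
F/III-1 un II-4×II-3: ff
⇒ F over [I-1,I-2,II-1,II-2,II-3,II-4,III-1]: 1 consistent
H/I-1 aff ·: Hh|HH
H/I-2 ? ·: hh|Hh|HH
H/II-1 aff I-1×I-2: Hh|HH
H/II-2 aff I-1×I-2: Hh|HH
H/II-3 ? I-1×I-2: hh|Hh|HH
H/II-4 ? ·: hh|Hh|HH
H/III-1 aff II-4×II-3: Hh|HH
⇒ H over [I-1,I-2,II-1,II-2,II-3,II-4,III-1]: 132 consistent

II-1 ∈ {ff HH, ff Hh}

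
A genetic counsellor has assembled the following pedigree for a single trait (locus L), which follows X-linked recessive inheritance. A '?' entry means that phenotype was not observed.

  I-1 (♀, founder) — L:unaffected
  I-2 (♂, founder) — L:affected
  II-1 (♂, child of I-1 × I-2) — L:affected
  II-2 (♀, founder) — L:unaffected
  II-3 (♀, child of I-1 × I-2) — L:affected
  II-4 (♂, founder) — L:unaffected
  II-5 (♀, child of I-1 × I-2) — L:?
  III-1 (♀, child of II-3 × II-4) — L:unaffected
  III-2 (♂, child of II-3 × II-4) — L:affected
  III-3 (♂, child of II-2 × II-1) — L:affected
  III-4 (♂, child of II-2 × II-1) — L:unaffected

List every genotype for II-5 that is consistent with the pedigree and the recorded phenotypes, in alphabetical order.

II-5 ∈ {X^LX^l, X^lX^l}

L/I-1 un ·: X^LX^l
L/I-2 aff ·: X^lY
L/II-1 aff I-1×I-2: X^lY
L/II-2 un ·: X^LX^l
L/II-3 aff I-1×I-2: X^lX^l
L/II-4 un ·: X^LY
L/II-5 ? I-1×I-2: X^LX^l|X^lX^l
L/III-1 un II-3×II-4: X^LX^l
L/III-2 aff II-3×II-4: X^lY
L/III-3 aff II-2×II-1: X^lY
L/III-4 un II-2×II-1: X^LY
⇒ L over [I-1,I-2,II-1,II-2,II-3,II-4,II-5,III-1,III-2,III-3,III-4]: 2 consistent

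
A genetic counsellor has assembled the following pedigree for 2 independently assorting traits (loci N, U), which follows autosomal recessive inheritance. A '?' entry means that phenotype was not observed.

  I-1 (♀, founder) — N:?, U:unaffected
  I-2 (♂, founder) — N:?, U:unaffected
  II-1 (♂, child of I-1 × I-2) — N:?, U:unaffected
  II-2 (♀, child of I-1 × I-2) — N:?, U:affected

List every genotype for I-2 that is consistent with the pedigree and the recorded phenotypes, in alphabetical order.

N/I-1 ? ·: NN|Nn|nn
N/I-2 ? ·: NN|Nn|nn
N/II-1 ? I-1×I-2: NN|Nn|nn
N/II-2 ? I-1×I-2: NN|Nn|nn
⇒ N over [I-1,I-2,II-1,II-2]: 29 consistent
U/I-1 un ·: Uu
U/I-2 un ·: Uu
U/II-1 un I-1×I-2: UU|Uu
U/II-2 aff I-1×I-2: uu
⇒ U over [I-1,I-2,II-1,II-2]: 2 consistent

I-2 ∈ {NN Uu, Nn Uu, nn Uu}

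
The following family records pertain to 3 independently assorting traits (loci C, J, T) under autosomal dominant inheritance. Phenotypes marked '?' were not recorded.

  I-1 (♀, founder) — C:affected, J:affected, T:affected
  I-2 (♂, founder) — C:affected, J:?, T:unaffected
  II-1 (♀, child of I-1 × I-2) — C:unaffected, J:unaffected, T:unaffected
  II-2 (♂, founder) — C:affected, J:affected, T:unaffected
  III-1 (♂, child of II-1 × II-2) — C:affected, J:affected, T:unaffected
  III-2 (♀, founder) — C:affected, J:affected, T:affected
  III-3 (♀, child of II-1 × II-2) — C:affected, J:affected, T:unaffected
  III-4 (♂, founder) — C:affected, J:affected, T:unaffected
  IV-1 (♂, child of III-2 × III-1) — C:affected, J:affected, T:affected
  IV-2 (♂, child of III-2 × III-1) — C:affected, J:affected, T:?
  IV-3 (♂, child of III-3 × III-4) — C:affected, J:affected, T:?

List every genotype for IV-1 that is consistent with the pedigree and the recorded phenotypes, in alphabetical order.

IV-1 ∈ {CC JJ Tt, CC Jj Tt, Cc JJ Tt, Cc Jj Tt}

C/I-1 aff ·: Cc
C/I-2 aff ·: Cc
C/II-1 un I-1×I-2: cc
C/II-2 aff ·: Cc|CC
C/III-1 aff II-1×II-2: Cc
C/III-2 aff ·: Cc|CC
C/III-3 aff II-1×II-2: Cc
C/III-4 aff ·: Cc|CC
C/IV-1 aff III-2×III-1: Cc|CC
C/IV-2 aff III-2×III-1: Cc|CC
C/IV-3 aff III-3×III-4: Cc|CC
⇒ C over [I-1,I-2,II-1,II-2,III-1,III-2,III-3,III-4,IV-1,IV-2,IV-3]: 64 consistent
J/I-1 aff ·: Jj
J/I-2 ? ·: jj|Jj
J/II-1 un I-1×I-2: jj
J/II-2 aff ·: Jj|JJ
J/III-1 aff II-1×II-2: Jj
J/III-2 aff ·: Jj|JJ
J/III-3 aff II-1×II-2: Jj
J/III-4 aff ·: Jj|JJ
J/IV-1 aff III-2×III-1: Jj|JJ
J/IV-2 aff III-2×III-1: Jj|JJ
J/IV-3 aff III-3×III-4: Jj|JJ
⇒ J over [I-1,I-2,II-1,II-2,III-1,III-2,III-3,III-4,IV-1,IV-2,IV-3]: 128 consistent
T/I-1 aff ·: Tt
T/I-2 un ·: tt
T/II-1 un I-1×I-2: tt
T/II-2 un ·: tt
T/III-1 un II-1×II-2: tt
T/III-2 aff ·: Tt|TT
T/III-3 un II-1×II-2: tt
T/III-4 un ·: tt
T/IV-1 aff III-2×III-1: Tt
T/IV-2 ? III-2×III-1: tt|Tt
T/IV-3 ? III-3×III-4: tt
⇒ T over [I-1,I-2,II-1,II-2,III-1,III-2,III-3,III-4,IV-1,IV-2,IV-3]: 3 consistent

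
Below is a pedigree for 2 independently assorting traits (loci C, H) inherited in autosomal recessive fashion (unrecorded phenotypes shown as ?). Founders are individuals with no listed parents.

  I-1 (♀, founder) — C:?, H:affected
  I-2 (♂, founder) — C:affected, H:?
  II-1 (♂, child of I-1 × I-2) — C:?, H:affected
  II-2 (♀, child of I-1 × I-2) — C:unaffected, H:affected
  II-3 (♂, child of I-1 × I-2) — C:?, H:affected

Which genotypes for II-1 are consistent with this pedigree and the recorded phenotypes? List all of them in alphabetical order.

II-1 ∈ {Cc hh, cc hh}

C/I-1 ? ·: CC|Cc
C/I-2 aff ·: cc
C/II-1 ? I-1×I-2: Cc|cc
C/II-2 un I-1×I-2: Cc
C/II-3 ? I-1×I-2: Cc|cc
⇒ C over [I-1,I-2,II-1,II-2,II-3]: 5 consistent
H/I-1 aff ·: hh
H/I-2 ? ·: Hh|hh
H/II-1 aff I-1×I-2: hh
H/II-2 aff I-1×I-2: hh
H/II-3 aff I-1×I-2: hh
⇒ H over [I-1,I-2,II-1,II-2,II-3]: 2 consistent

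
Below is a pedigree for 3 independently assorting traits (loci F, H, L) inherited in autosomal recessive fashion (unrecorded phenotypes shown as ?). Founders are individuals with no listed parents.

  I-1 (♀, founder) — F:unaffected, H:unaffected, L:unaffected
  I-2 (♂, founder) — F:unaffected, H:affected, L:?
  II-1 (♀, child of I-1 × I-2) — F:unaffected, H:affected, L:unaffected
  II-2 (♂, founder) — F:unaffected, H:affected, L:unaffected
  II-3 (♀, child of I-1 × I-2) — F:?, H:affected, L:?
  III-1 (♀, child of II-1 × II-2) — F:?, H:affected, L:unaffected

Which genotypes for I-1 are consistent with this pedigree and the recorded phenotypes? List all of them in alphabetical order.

I-1 ∈ {FF Hh LL, FF Hh Ll, Ff Hh LL, Ff Hh Ll}

F/I-1 un ·: FF|Ff
F/I-2 un ·: FF|Ff
F/II-1 un I-1×I-2: FF|Ff
F/II-2 un ·: FF|Ff
F/II-3 ? I-1×I-2: FF|Ff|ff
F/III-1 ? II-1×II-2: FF|Ff|ff
⇒ F over [I-1,I-2,II-1,II-2,II-3,III-1]: 59 consistent
H/I-1 un ·: Hh
H/I-2 aff ·: hh
H/II-1 aff I-1×I-2: hh
H/II-2 aff ·: hh
H/II-3 aff I-1×I-2: hh
H/III-1 aff II-1×II-2: hh
⇒ H over [I-1,I-2,II-1,II-2,II-3,III-1]: 1 consistent
L/I-1 un ·: LL|Ll
L/I-2 ? ·: LL|Ll|ll
L/II-1 un I-1×I-2: LL|Ll
L/II-2 un ·: LL|Ll
L/II-3 ? I-1×I-2: LL|Ll|ll
L/III-1 un II-1×II-2: LL|Ll
⇒ L over [I-1,I-2,II-1,II-2,II-3,III-1]: 64 consistent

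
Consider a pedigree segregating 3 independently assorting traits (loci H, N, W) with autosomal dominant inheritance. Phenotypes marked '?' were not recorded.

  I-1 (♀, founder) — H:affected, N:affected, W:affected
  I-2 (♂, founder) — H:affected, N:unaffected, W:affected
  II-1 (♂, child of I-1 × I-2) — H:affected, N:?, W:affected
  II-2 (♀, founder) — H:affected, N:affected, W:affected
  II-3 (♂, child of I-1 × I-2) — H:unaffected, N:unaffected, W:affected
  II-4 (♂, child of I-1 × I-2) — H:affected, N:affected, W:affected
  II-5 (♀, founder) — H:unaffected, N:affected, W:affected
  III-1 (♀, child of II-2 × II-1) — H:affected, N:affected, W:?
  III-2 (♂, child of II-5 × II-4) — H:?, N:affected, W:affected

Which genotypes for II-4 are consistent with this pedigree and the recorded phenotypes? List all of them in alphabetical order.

II-4 ∈ {HH Nn WW, HH Nn Ww, Hh Nn WW, Hh Nn Ww}

H/I-1 aff ·: Hh
H/I-2 aff ·: Hh
H/II-1 aff I-1×I-2: Hh|HH
H/II-2 aff ·: Hh|HH
H/II-3 un I-1×I-2: hh
H/II-4 aff I-1×I-2: Hh|HH
H/II-5 un ·: hh
H/III-1 aff II-2×II-1: Hh|HH
H/III-2 ? II-5×II-4: hh|Hh
⇒ H over [I-1,I-2,II-1,II-2,II-3,II-4,II-5,III-1,III-2]: 21 consistent
N/I-1 aff ·: Nn
N/I-2 un ·: nn
N/II-1 ? I-1×I-2: nn|Nn
N/II-2 aff ·: Nn|NN
N/II-3 un I-1×I-2: nn
N/II-4 aff I-1×I-2: Nn
N/II-5 aff ·: Nn|NN
N/III-1 aff II-2×II-1: Nn|NN
N/III-2 aff II-5×II-4: Nn|NN
⇒ N over [I-1,I-2,II-1,II-2,II-3,II-4,II-5,III-1,III-2]: 24 consistent
W/I-1 aff ·: Ww|WW
W/I-2 aff ·: Ww|WW
W/II-1 aff I-1×I-2: Ww|WW
W/II-2 aff ·: Ww|WW
W/II-3 aff I-1×I-2: Ww|WW
W/II-4 aff I-1×I-2: Ww|WW
W/II-5 aff ·: Ww|WW
W/III-1 ? II-2×II-1: ww|Ww|WW
W/III-2 aff II-5×II-4: Ww|WW
⇒ W over [I-1,I-2,II-1,II-2,II-3,II-4,II-5,III-1,III-2]: 345 consistent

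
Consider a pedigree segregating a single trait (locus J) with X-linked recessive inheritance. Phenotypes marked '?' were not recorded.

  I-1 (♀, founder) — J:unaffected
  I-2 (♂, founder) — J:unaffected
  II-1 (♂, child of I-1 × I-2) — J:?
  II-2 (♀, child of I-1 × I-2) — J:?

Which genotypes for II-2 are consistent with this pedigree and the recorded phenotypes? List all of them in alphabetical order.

J/I-1 un ·: X^JX^J|X^JX^j
J/I-2 un ·: X^JY
J/II-1 ? I-1×I-2: X^JY|X^jY
J/II-2 ? I-1×I-2: X^JX^J|X^JX^j
⇒ J over [I-1,I-2,II-1,II-2]: 5 consistent

II-2 ∈ {X^JX^J, X^JX^j}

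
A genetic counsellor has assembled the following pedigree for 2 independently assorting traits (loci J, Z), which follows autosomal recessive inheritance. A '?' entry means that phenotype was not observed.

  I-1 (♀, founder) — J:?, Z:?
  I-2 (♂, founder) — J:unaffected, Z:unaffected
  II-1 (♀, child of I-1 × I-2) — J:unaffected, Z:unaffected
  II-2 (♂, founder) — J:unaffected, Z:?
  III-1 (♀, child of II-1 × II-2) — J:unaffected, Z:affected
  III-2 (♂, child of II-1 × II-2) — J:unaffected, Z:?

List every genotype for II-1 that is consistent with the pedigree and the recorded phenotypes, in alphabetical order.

J/I-1 ? ·: JJ|Jj|jj
J/I-2 un ·: JJ|Jj
J/II-1 un I-1×I-2: JJ|Jj
J/II-2 un ·: JJ|Jj
J/III-1 un II-1×II-2: JJ|Jj
J/III-2 un II-1×II-2: JJ|Jj
⇒ J over [I-1,I-2,II-1,II-2,III-1,III-2]: 60 consistent
Z/I-1 ? ·: ZZ|Zz|zz
Z/I-2 un ·: ZZ|Zz
Z/II-1 un I-1×I-2: Zz
Z/II-2 ? ·: Zz|zz
Z/III-1 aff II-1×II-2: zz
Z/III-2 ? II-1×II-2: ZZ|Zz|zz
⇒ Z over [I-1,I-2,II-1,II-2,III-1,III-2]: 25 consistent

II-1 ∈ {JJ Zz, Jj Zz}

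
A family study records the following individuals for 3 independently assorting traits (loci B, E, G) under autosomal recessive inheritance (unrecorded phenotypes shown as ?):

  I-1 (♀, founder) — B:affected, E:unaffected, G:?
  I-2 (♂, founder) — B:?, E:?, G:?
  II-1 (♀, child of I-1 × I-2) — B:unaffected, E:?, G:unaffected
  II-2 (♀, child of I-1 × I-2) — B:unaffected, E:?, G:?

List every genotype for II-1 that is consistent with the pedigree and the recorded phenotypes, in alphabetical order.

II-1 ∈ {Bb EE GG, Bb EE Gg, Bb Ee GG, Bb Ee Gg, Bb ee GG, Bb ee Gg}

B/I-1 aff ·: bb
B/I-2 ? ·: BB|Bb
B/II-1 un I-1×I-2: Bb
B/II-2 un I-1×I-2: Bb
⇒ B over [I-1,I-2,II-1,II-2]: 2 consistent
E/I-1 un ·: EE|Ee
E/I-2 ? ·: EE|Ee|ee
E/II-1 ? I-1×I-2: EE|Ee|ee
E/II-2 ? I-1×I-2: EE|Ee|ee
⇒ E over [I-1,I-2,II-1,II-2]: 23 consistent
G/I-1 ? ·: GG|Gg|gg
G/I-2 ? ·: GG|Gg|gg
G/II-1 un I-1×I-2: GG|Gg
G/II-2 ? I-1×I-2: GG|Gg|gg
⇒ G over [I-1,I-2,II-1,II-2]: 21 consistent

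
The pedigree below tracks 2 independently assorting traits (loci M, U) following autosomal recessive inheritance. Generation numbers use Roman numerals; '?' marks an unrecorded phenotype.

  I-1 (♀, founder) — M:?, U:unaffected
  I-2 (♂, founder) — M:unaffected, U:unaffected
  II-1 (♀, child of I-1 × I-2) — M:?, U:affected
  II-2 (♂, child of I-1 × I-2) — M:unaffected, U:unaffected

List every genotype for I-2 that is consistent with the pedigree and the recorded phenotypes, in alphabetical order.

I-2 ∈ {MM Uu, Mm Uu}

M/I-1 ? ·: MM|Mm|mm
M/I-2 un ·: MM|Mm
M/II-1 ? I-1×I-2: MM|Mm|mm
M/II-2 un I-1×I-2: MM|Mm
⇒ M over [I-1,I-2,II-1,II-2]: 18 consistent
U/I-1 un ·: Uu
U/I-2 un ·: Uu
U/II-1 aff I-1×I-2: uu
U/II-2 un I-1×I-2: UU|Uu
⇒ U over [I-1,I-2,II-1,II-2]: 2 consistent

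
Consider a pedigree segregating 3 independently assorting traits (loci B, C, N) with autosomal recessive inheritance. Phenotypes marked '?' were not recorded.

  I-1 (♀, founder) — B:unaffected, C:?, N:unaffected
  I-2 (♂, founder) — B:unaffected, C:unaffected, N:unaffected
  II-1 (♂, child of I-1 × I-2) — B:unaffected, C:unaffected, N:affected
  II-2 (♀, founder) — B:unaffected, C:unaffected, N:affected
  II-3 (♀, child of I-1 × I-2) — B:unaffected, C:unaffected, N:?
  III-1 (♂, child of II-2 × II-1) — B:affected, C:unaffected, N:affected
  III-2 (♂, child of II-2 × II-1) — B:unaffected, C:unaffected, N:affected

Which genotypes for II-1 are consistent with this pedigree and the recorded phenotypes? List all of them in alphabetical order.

B/I-1 un ·: BB|Bb
B/I-2 un ·: BB|Bb
B/II-1 un I-1×I-2: Bb
B/II-2 un ·: Bb
B/II-3 un I-1×I-2: BB|Bb
B/III-1 aff II-2×II-1: bb
B/III-2 un II-2×II-1: BB|Bb
⇒ B over [I-1,I-2,II-1,II-2,II-3,III-1,III-2]: 12 consistent
C/I-1 ? ·: CC|Cc|cc
C/I-2 un ·: CC|Cc
C/II-1 un I-1×I-2: CC|Cc
C/II-2 un ·: CC|Cc
C/II-3 un I-1×I-2: CC|Cc
C/III-1 un II-2×II-1: CC|Cc
C/III-2 un II-2×II-1: CC|Cc
⇒ C over [I-1,I-2,II-1,II-2,II-3,III-1,III-2]: 99 consistent
N/I-1 un ·: Nn
N/I-2 un ·: Nn
N/II-1 aff I-1×I-2: nn
N/II-2 aff ·: nn
N/II-3 ? I-1×I-2: NN|Nn|nn
N/III-1 aff II-2×II-1: nn
N/III-2 aff II-2×II-1: nn
⇒ N over [I-1,I-2,II-1,II-2,II-3,III-1,III-2]: 3 consistent

II-1 ∈ {Bb CC nn, Bb Cc nn}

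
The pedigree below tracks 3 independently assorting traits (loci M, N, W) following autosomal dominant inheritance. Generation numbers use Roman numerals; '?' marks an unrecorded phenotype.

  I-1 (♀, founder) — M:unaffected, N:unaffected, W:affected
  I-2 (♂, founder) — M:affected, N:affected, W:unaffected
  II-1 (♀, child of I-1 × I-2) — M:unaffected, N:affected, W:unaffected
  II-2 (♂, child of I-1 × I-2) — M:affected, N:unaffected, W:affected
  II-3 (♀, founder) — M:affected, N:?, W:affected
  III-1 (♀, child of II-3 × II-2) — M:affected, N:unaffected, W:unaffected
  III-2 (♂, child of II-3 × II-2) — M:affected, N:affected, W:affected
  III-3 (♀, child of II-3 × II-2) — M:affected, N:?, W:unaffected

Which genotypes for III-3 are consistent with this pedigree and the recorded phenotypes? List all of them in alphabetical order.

M/I-1 un ·: mm
M/I-2 aff ·: Mm
M/II-1 un I-1×I-2: mm
M/II-2 aff I-1×I-2: Mm
M/II-3 aff ·: Mm|MM
M/III-1 aff II-3×II-2: Mm|MM
M/III-2 aff II-3×II-2: Mm|MM
M/III-3 aff II-3×II-2: Mm|MM
⇒ M over [I-1,I-2,II-1,II-2,II-3,III-1,III-2,III-3]: 16 consistent
N/I-1 un ·: nn
N/I-2 aff ·: Nn
N/II-1 aff I-1×I-2: Nn
N/II-2 un I-1×I-2: nn
N/II-3 ? ·: Nn
N/III-1 un II-3×II-2: nn
N/III-2 aff II-3×II-2: Nn
N/III-3 ? II-3×II-2: nn|Nn
⇒ N over [I-1,I-2,II-1,II-2,II-3,III-1,III-2,III-3]: 2 consistent
W/I-1 aff ·: Ww
W/I-2 un ·: ww
W/II-1 un I-1×I-2: ww
W/II-2 aff I-1×I-2: Ww
W/II-3 aff ·: Ww
W/III-1 un II-3×II-2: ww
W/III-2 aff II-3×II-2: Ww|WW
W/III-3 un II-3×II-2: ww
⇒ W over [I-1,I-2,II-1,II-2,II-3,III-1,III-2,III-3]: 2 consistent

III-3 ∈ {MM Nn ww, MM nn ww, Mm Nn ww, Mm nn ww}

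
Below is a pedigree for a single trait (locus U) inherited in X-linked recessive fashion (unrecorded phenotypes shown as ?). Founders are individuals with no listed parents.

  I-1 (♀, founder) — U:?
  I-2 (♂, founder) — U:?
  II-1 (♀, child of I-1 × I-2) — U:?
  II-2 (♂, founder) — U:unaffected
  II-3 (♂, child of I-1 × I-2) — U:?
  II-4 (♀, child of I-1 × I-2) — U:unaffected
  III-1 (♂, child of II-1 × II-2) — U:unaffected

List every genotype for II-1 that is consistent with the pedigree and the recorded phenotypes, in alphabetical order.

U/I-1 ? ·: X^UX^U|X^UX^u|X^uX^u
U/I-2 ? ·: X^UY|X^uY
U/II-1 ? I-1×I-2: X^UX^U|X^UX^u
U/II-2 un ·: X^UY
U/II-3 ? I-1×I-2: X^UY|X^uY
U/II-4 un I-1×I-2: X^UX^U|X^UX^u
U/III-1 un II-1×II-2: X^UY
⇒ U over [I-1,I-2,II-1,II-2,II-3,II-4,III-1]: 13 consistent

II-1 ∈ {X^UX^U, X^UX^u}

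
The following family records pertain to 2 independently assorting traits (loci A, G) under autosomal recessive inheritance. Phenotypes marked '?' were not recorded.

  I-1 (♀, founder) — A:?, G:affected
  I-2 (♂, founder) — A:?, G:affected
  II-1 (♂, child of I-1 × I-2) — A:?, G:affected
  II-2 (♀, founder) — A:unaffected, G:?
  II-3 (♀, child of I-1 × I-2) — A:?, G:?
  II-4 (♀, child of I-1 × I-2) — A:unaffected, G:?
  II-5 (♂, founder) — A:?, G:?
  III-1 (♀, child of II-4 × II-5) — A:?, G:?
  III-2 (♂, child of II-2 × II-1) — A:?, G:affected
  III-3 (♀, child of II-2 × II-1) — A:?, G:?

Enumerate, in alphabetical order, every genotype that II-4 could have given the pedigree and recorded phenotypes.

II-4 ∈ {AA gg, Aa gg}

A/I-1 ? ·: AA|Aa|aa
A/I-2 ? ·: AA|Aa|aa
A/II-1 ? I-1×I-2: AA|Aa|aa
A/II-2 un ·: AA|Aa
A/II-3 ? I-1×I-2: AA|Aa|aa
A/II-4 un I-1×I-2: AA|Aa
A/II-5 ? ·: AA|Aa|aa
A/III-1 ? II-4×II-5: AA|Aa|aa
A/III-2 ? II-2×II-1: AA|Aa|aa
A/III-3 ? II-2×II-1: AA|Aa|aa
⇒ A over [I-1,I-2,II-1,II-2,II-3,II-4,II-5,III-1,III-2,III-3]: 2257 consistent
G/I-1 aff ·: gg
G/I-2 aff ·: gg
G/II-1 aff I-1×I-2: gg
G/II-2 ? ·: Gg|gg
G/II-3 ? I-1×I-2: gg
G/II-4 ? I-1×I-2: gg
G/II-5 ? ·: GG|Gg|gg
G/III-1 ? II-4×II-5: Gg|gg
G/III-2 aff II-2×II-1: gg
G/III-3 ? II-2×II-1: Gg|gg
⇒ G over [I-1,I-2,II-1,II-2,II-3,II-4,II-5,III-1,III-2,III-3]: 12 consistent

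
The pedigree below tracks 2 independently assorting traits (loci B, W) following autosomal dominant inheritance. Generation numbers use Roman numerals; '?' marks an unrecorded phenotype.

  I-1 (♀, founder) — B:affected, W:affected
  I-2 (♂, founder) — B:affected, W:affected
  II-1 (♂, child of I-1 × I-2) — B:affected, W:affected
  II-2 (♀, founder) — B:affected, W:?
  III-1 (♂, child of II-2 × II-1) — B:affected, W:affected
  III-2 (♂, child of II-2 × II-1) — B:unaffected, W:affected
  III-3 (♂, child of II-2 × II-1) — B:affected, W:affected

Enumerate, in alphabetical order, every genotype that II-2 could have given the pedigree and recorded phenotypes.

II-2 ∈ {Bb WW, Bb Ww, Bb ww}

B/I-1 aff ·: Bb|BB
B/I-2 aff ·: Bb|BB
B/II-1 aff I-1×I-2: Bb
B/II-2 aff ·: Bb
B/III-1 aff II-2×II-1: Bb|BB
B/III-2 un II-2×II-1: bb
B/III-3 aff II-2×II-1: Bb|BB
⇒ B over [I-1,I-2,II-1,II-2,III-1,III-2,III-3]: 12 consistent
W/I-1 aff ·: Ww|WW
W/I-2 aff ·: Ww|WW
W/II-1 aff I-1×I-2: Ww|WW
W/II-2 ? ·: ww|Ww|WW
W/III-1 aff II-2×II-1: Ww|WW
W/III-2 aff II-2×II-1: Ww|WW
W/III-3 aff II-2×II-1: Ww|WW
⇒ W over [I-1,I-2,II-1,II-2,III-1,III-2,III-3]: 91 consistent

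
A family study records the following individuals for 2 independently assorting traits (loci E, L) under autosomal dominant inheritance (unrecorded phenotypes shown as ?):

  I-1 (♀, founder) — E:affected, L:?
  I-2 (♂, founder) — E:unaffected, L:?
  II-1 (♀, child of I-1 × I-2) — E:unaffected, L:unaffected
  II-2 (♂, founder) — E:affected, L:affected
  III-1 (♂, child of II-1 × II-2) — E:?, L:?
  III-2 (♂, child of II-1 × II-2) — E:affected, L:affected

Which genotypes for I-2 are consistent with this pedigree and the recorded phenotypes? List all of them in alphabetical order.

I-2 ∈ {ee Ll, ee ll}

E/I-1 aff ·: Ee
E/I-2 un ·: ee
E/II-1 un I-1×I-2: ee
E/II-2 aff ·: Ee|EE
E/III-1 ? II-1×II-2: ee|Ee
E/III-2 aff II-1×II-2: Ee
⇒ E over [I-1,I-2,II-1,II-2,III-1,III-2]: 3 consistent
L/I-1 ? ·: ll|Ll
L/I-2 ? ·: ll|Ll
L/II-1 un I-1×I-2: ll
L/II-2 aff ·: Ll|LL
L/III-1 ? II-1×II-2: ll|Ll
L/III-2 aff II-1×II-2: Ll
⇒ L over [I-1,I-2,II-1,II-2,III-1,III-2]: 12 consistent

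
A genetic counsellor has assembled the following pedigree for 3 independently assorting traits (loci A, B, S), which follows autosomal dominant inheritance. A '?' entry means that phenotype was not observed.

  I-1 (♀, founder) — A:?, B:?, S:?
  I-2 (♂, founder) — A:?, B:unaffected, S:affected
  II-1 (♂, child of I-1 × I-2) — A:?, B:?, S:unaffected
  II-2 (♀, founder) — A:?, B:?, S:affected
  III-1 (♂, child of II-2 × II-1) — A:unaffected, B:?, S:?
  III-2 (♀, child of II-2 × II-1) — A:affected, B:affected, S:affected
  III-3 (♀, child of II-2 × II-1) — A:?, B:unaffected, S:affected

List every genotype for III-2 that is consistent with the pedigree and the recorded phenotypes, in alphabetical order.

A/I-1 ? ·: aa|Aa|AA
A/I-2 ? ·: aa|Aa|AA
A/II-1 ? I-1×I-2: aa|Aa
A/II-2 ? ·: aa|Aa
A/III-1 un II-2×II-1: aa
A/III-2 aff II-2×II-1: Aa|AA
A/III-3 ? II-2×II-1: aa|Aa|AA
⇒ A over [I-1,I-2,II-1,II-2,III-1,III-2,III-3]: 64 consistent
B/I-1 ? ·: bb|Bb|BB
B/I-2 un ·: bb
B/II-1 ? I-1×I-2: bb|Bb
B/II-2 ? ·: bb|Bb
B/III-1 ? II-2×II-1: bb|Bb|BB
B/III-2 aff II-2×II-1: Bb|BB
B/III-3 un II-2×II-1: bb
⇒ B over [I-1,I-2,II-1,II-2,III-1,III-2,III-3]: 20 consistent
S/I-1 ? ·: ss|Ss
S/I-2 aff ·: Ss
S/II-1 un I-1×I-2: ss
S/II-2 aff ·: Ss|SS
S/III-1 ? II-2×II-1: ss|Ss
S/III-2 aff II-2×II-1: Ss
S/III-3 aff II-2×II-1: Ss
⇒ S over [I-1,I-2,II-1,II-2,III-1,III-2,III-3]: 6 consistent

III-2 ∈ {AA BB Ss, AA Bb Ss, Aa BB Ss, Aa Bb Ss}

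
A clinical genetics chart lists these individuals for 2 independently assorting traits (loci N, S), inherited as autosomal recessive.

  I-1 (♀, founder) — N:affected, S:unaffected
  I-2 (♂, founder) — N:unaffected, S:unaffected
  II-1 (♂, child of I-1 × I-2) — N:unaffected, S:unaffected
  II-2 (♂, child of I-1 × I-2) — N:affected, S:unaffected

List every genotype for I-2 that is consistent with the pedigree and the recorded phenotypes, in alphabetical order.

I-2 ∈ {Nn SS, Nn Ss}

N/I-1 aff ·: nn
N/I-2 un ·: Nn
N/II-1 un I-1×I-2: Nn
N/II-2 aff I-1×I-2: nn
⇒ N over [I-1,I-2,II-1,II-2]: 1 consistent
S/I-1 un ·: SS|Ss
S/I-2 un ·: SS|Ss
S/II-1 un I-1×I-2: SS|Ss
S/II-2 un I-1×I-2: SS|Ss
⇒ S over [I-1,I-2,II-1,II-2]: 13 consistent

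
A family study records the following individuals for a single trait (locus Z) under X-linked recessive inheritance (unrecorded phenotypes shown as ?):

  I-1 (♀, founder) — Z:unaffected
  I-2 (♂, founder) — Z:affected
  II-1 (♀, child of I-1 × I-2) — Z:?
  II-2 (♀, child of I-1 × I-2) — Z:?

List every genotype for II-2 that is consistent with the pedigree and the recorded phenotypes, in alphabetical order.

Z/I-1 un ·: X^ZX^Z|X^ZX^z
Z/I-2 aff ·: X^zY
Z/II-1 ? I-1×I-2: X^ZX^z|X^zX^z
Z/II-2 ? I-1×I-2: X^ZX^z|X^zX^z
⇒ Z over [I-1,I-2,II-1,II-2]: 5 consistent

II-2 ∈ {X^ZX^z, X^zX^z}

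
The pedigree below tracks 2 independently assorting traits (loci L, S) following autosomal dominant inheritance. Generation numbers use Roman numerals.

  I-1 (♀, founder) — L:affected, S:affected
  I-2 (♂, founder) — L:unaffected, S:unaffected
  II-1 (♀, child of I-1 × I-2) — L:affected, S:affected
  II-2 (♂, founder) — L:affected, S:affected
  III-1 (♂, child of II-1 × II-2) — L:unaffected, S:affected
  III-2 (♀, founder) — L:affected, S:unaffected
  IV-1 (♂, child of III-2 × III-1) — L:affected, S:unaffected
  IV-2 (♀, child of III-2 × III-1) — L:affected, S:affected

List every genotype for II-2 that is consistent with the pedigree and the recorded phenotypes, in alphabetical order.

II-2 ∈ {Ll SS, Ll Ss}

L/I-1 aff ·: Ll|LL
L/I-2 un ·: ll
L/II-1 aff I-1×I-2: Ll
L/II-2 aff ·: Ll
L/III-1 un II-1×II-2: ll
L/III-2 aff ·: Ll|LL
L/IV-1 aff III-2×III-1: Ll
L/IV-2 aff III-2×III-1: Ll
⇒ L over [I-1,I-2,II-1,II-2,III-1,III-2,IV-1,IV-2]: 4 consistent
S/I-1 aff ·: Ss|SS
S/I-2 un ·: ss
S/II-1 aff I-1×I-2: Ss
S/II-2 aff ·: Ss|SS
S/III-1 aff II-1×II-2: Ss
S/III-2 un ·: ss
S/IV-1 un III-2×III-1: ss
S/IV-2 aff III-2×III-1: Ss
⇒ S over [I-1,I-2,II-1,II-2,III-1,III-2,IV-1,IV-2]: 4 consistent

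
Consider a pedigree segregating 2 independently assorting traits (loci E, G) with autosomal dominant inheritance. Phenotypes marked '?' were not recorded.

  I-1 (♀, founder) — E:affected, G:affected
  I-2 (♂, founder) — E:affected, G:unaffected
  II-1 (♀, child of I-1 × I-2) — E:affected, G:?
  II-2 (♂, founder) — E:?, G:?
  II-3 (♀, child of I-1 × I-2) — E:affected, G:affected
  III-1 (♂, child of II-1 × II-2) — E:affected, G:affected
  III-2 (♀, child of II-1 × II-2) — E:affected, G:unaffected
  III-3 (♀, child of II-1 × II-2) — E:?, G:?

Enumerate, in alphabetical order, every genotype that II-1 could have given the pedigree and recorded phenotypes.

E/I-1 aff ·: Ee|EE
E/I-2 aff ·: Ee|EE
E/II-1 aff I-1×I-2: Ee|EE
E/II-2 ? ·: ee|Ee|EE
E/II-3 aff I-1×I-2: Ee|EE
E/III-1 aff II-1×II-2: Ee|EE
E/III-2 aff II-1×II-2: Ee|EE
E/III-3 ? II-1×II-2: ee|Ee|EE
⇒ E over [I-1,I-2,II-1,II-2,II-3,III-1,III-2,III-3]: 202 consistent
G/I-1 aff ·: Gg|GG
G/I-2 un ·: gg
G/II-1 ? I-1×I-2: gg|Gg
G/II-2 ? ·: gg|Gg
G/II-3 aff I-1×I-2: Gg
G/III-1 aff II-1×II-2: Gg|GG
G/III-2 un II-1×II-2: gg
G/III-3 ? II-1×II-2: gg|Gg|GG
⇒ G over [I-1,I-2,II-1,II-2,II-3,III-1,III-2,III-3]: 18 consistent

II-1 ∈ {EE Gg, EE gg, Ee Gg, Ee gg}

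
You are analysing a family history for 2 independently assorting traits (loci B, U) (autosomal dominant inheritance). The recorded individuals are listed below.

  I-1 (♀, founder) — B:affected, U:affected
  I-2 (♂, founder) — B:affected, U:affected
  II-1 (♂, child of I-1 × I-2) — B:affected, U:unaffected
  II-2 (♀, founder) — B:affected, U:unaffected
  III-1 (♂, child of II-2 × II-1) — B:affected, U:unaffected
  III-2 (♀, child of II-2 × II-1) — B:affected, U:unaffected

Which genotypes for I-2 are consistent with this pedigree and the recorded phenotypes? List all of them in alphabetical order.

B/I-1 aff ·: Bb|BB
B/I-2 aff ·: Bb|BB
B/II-1 aff I-1×I-2: Bb|BB
B/II-2 aff ·: Bb|BB
B/III-1 aff II-2×II-1: Bb|BB
B/III-2 aff II-2×II-1: Bb|BB
⇒ B over [I-1,I-2,II-1,II-2,III-1,III-2]: 44 consistent
U/I-1 aff ·: Uu
U/I-2 aff ·: Uu
U/II-1 un I-1×I-2: uu
U/II-2 un ·: uu
U/III-1 un II-2×II-1: uu
U/III-2 un II-2×II-1: uu
⇒ U over [I-1,I-2,II-1,II-2,III-1,III-2]: 1 consistent

I-2 ∈ {BB Uu, Bb Uu}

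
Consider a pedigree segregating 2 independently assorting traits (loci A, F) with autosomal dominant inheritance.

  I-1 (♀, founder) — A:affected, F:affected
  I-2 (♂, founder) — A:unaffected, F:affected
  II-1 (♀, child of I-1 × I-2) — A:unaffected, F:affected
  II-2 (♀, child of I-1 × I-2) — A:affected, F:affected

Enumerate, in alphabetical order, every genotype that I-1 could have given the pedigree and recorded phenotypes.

I-1 ∈ {Aa FF, Aa Ff}

A/I-1 aff ·: Aa
A/I-2 un ·: aa
A/II-1 un I-1×I-2: aa
A/II-2 aff I-1×I-2: Aa
⇒ A over [I-1,I-2,II-1,II-2]: 1 consistent
F/I-1 aff ·: Ff|FF
F/I-2 aff ·: Ff|FF
F/II-1 aff I-1×I-2: Ff|FF
F/II-2 aff I-1×I-2: Ff|FF
⇒ F over [I-1,I-2,II-1,II-2]: 13 consistent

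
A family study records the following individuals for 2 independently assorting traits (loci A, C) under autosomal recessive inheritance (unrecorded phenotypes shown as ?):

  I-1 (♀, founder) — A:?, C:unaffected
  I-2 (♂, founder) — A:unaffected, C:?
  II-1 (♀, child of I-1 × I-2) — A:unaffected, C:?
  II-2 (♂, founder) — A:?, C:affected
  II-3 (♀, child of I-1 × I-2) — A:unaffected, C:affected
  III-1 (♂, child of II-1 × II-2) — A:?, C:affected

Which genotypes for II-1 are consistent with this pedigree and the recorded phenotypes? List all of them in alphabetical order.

A/I-1 ? ·: AA|Aa|aa
A/I-2 un ·: AA|Aa
A/II-1 un I-1×I-2: AA|Aa
A/II-2 ? ·: AA|Aa|aa
A/II-3 un I-1×I-2: AA|Aa
A/III-1 ? II-1×II-2: AA|Aa|aa
⇒ A over [I-1,I-2,II-1,II-2,II-3,III-1]: 84 consistent
C/I-1 un ·: Cc
C/I-2 ? ·: Cc|cc
C/II-1 ? I-1×I-2: Cc|cc
C/II-2 aff ·: cc
C/II-3 aff I-1×I-2: cc
C/III-1 aff II-1×II-2: cc
⇒ C over [I-1,I-2,II-1,II-2,II-3,III-1]: 4 consistent

II-1 ∈ {AA Cc, AA cc, Aa Cc, Aa cc}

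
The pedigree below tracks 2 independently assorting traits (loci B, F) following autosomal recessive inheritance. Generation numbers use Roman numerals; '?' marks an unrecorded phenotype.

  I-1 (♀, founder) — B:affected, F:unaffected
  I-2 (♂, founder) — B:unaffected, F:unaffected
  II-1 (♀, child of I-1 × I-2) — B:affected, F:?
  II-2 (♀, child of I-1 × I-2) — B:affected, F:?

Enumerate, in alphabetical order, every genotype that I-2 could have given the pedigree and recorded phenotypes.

I-2 ∈ {Bb FF, Bb Ff}

B/I-1 aff ·: bb
B/I-2 un ·: Bb
B/II-1 aff I-1×I-2: bb
B/II-2 aff I-1×I-2: bb
⇒ B over [I-1,I-2,II-1,II-2]: 1 consistent
F/I-1 un ·: FF|Ff
F/I-2 un ·: FF|Ff
F/II-1 ? I-1×I-2: FF|Ff|ff
F/II-2 ? I-1×I-2: FF|Ff|ff
⇒ F over [I-1,I-2,II-1,II-2]: 18 consistent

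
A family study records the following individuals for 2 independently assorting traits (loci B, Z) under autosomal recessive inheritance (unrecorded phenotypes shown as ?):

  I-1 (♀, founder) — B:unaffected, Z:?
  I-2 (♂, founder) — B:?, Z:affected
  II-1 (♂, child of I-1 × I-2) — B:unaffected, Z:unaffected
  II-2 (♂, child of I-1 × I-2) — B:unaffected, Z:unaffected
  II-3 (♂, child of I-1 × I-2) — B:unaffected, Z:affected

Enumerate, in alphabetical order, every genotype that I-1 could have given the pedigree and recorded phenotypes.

B/I-1 un ·: BB|Bb
B/I-2 ? ·: BB|Bb|bb
B/II-1 un I-1×I-2: BB|Bb
B/II-2 un I-1×I-2: BB|Bb
B/II-3 un I-1×I-2: BB|Bb
⇒ B over [I-1,I-2,II-1,II-2,II-3]: 27 consistent
Z/I-1 ? ·: Zz
Z/I-2 aff ·: zz
Z/II-1 un I-1×I-2: Zz
Z/II-2 un I-1×I-2: Zz
Z/II-3 aff I-1×I-2: zz
⇒ Z over [I-1,I-2,II-1,II-2,II-3]: 1 consistent

I-1 ∈ {BB Zz, Bb Zz}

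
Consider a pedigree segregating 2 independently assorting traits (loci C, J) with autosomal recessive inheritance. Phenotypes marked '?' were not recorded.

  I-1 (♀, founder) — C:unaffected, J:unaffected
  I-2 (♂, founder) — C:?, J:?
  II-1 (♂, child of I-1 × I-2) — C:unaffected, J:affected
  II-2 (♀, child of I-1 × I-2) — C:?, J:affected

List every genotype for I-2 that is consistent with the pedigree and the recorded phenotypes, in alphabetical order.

I-2 ∈ {CC Jj, CC jj, Cc Jj, Cc jj, cc Jj, cc jj}

C/I-1 un ·: CC|Cc
C/I-2 ? ·: CC|Cc|cc
C/II-1 un I-1×I-2: CC|Cc
C/II-2 ? I-1×I-2: CC|Cc|cc
⇒ C over [I-1,I-2,II-1,II-2]: 18 consistent
J/I-1 un ·: Jj
J/I-2 ? ·: Jj|jj
J/II-1 aff I-1×I-2: jj
J/II-2 aff I-1×I-2: jj
⇒ J over [I-1,I-2,II-1,II-2]: 2 consistent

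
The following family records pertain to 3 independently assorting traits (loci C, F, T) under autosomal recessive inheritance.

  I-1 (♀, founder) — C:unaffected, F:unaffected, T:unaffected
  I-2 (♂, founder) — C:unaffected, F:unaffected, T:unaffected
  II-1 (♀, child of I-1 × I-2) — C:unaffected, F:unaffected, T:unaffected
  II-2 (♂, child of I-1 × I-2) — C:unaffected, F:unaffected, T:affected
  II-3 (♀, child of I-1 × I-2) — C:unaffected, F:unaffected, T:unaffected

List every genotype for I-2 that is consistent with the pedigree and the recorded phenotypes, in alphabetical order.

I-2 ∈ {CC FF Tt, CC Ff Tt, Cc FF Tt, Cc Ff Tt}

C/I-1 un ·: CC|Cc
C/I-2 un ·: CC|Cc
C/II-1 un I-1×I-2: CC|Cc
C/II-2 un I-1×I-2: CC|Cc
C/II-3 un I-1×I-2: CC|Cc
⇒ C over [I-1,I-2,II-1,II-2,II-3]: 25 consistent
F/I-1 un ·: FF|Ff
F/I-2 un ·: FF|Ff
F/II-1 un I-1×I-2: FF|Ff
F/II-2 un I-1×I-2: FF|Ff
F/II-3 un I-1×I-2: FF|Ff
⇒ F over [I-1,I-2,II-1,II-2,II-3]: 25 consistent
T/I-1 un ·: Tt
T/I-2 un ·: Tt
T/II-1 un I-1×I-2: TT|Tt
T/II-2 aff I-1×I-2: tt
T/II-3 un I-1×I-2: TT|Tt
⇒ T over [I-1,I-2,II-1,II-2,II-3]: 4 consistent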